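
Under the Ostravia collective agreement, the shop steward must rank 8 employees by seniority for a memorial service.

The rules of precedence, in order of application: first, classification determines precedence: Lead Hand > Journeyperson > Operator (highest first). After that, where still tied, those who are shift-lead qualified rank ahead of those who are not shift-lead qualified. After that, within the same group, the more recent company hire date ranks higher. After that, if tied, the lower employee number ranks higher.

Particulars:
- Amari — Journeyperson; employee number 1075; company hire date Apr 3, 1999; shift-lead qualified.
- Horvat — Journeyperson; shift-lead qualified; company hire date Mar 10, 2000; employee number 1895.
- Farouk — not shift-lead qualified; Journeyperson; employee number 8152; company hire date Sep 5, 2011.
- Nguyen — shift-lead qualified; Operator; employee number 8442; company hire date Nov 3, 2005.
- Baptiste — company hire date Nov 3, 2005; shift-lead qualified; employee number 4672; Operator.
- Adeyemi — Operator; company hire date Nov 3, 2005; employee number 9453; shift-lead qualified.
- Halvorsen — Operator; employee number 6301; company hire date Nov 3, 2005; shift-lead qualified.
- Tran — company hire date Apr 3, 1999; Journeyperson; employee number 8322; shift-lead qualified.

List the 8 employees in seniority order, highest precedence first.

Horvat, Amari, Tran, Farouk, Baptiste, Halvorsen, Nguyen, Adeyemi

By classification: Horvat, Amari, Tran and Farouk (Journeyperson); then Baptiste, Halvorsen, Nguyen and Adeyemi (Operator).
Among Horvat, Amari, Tran and Farouk, shift-lead qualified before not shift-lead qualified: Horvat, Amari and Tran (shift-lead qualified) before Farouk (not shift-lead qualified).
Among Horvat, Amari and Tran, by company hire date (later first): Horvat (Mar 10, 2000) before Amari and Tran (Apr 3, 1999).
Among Amari and Tran, by employee number (lower first): Amari (1075) before Tran (8322).
Baptiste, Halvorsen, Nguyen and Adeyemi are each shift-lead qualified, so the next rule applies.
Baptiste, Halvorsen, Nguyen and Adeyemi all have company hire date Nov 3, 2005, so the next rule applies.
Among Baptiste, Halvorsen, Nguyen and Adeyemi, by employee number (lower first): Baptiste (4672) before Halvorsen (6301) before Nguyen (8442) before Adeyemi (9453).
Full order: Horvat, Amari, Tran, Farouk, Baptiste, Halvorsen, Nguyen, Adeyemi.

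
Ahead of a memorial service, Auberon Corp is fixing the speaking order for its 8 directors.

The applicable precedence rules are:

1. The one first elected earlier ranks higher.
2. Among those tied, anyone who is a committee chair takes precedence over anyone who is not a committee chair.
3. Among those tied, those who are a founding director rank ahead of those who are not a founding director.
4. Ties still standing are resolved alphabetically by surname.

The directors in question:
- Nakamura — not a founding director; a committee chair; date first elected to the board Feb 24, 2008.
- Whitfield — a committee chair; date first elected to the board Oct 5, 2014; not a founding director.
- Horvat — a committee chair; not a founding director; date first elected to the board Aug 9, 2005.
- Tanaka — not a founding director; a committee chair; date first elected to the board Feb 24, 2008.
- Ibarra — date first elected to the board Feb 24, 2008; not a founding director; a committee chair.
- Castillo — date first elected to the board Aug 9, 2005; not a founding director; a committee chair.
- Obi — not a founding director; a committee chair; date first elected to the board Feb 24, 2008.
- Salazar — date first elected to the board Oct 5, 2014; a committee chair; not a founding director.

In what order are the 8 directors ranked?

By date first elected to the board (earlier first): Castillo and Horvat (both Aug 9, 2005); then Ibarra, Nakamura, Obi and Tanaka (each Feb 24, 2008); then Salazar and Whitfield (both Oct 5, 2014).
Castillo and Horvat are each a committee chair, so the next rule applies.
Castillo and Horvat are each not a founding director, so the next rule applies.
Among Castillo and Horvat, alphabetically by surname: Castillo before Horvat.
Ibarra, Nakamura, Obi and Tanaka are each a committee chair, so the next rule applies.
Ibarra, Nakamura, Obi and Tanaka are each not a founding director, so the next rule applies.
Among Ibarra, Nakamura, Obi and Tanaka, alphabetically by surname: Ibarra before Nakamura before Obi before Tanaka.
Salazar and Whitfield are each a committee chair, so the next rule applies.
Salazar and Whitfield are each not a founding director, so the next rule applies.
Among Salazar and Whitfield, alphabetically by surname: Salazar before Whitfield.
Full order: Castillo, Horvat, Ibarra, Nakamura, Obi, Tanaka, Salazar, Whitfield.

Castillo, Horvat, Ibarra, Nakamura, Obi, Tanaka, Salazar, Whitfield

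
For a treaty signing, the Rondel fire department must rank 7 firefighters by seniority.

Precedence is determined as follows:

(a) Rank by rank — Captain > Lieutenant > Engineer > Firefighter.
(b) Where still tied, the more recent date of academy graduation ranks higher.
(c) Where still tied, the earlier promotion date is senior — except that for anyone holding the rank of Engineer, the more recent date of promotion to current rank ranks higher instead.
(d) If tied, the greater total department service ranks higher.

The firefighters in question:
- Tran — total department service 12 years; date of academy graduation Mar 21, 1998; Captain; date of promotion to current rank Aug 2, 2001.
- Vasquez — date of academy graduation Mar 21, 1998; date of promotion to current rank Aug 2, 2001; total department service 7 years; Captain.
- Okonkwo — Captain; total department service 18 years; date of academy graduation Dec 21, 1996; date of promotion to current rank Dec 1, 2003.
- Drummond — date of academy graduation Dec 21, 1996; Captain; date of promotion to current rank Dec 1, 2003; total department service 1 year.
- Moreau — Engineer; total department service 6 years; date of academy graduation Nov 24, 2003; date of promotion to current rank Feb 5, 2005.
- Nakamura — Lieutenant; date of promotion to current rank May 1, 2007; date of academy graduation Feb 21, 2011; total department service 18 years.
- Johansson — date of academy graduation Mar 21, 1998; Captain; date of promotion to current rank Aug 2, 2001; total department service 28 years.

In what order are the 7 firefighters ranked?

By rank: Johansson, Tran, Vasquez, Okonkwo and Drummond (Captain); then Nakamura (Lieutenant); then Moreau (Engineer).
Among Johansson, Tran, Vasquez, Okonkwo and Drummond, by date of academy graduation (later first): Johansson, Tran and Vasquez (Mar 21, 1998) before Okonkwo and Drummond (Dec 21, 1996).
Johansson, Tran and Vasquez all have date of promotion to current rank Aug 2, 2001, so the next rule applies.
Among Johansson, Tran and Vasquez, by total department service (higher first): Johansson (28 years) before Tran (12 years) before Vasquez (7 years).
Okonkwo and Drummond both have date of promotion to current rank Dec 1, 2003, so the next rule applies.
Among Okonkwo and Drummond, by total department service (higher first): Okonkwo (18 years) before Drummond (1 year).
Full order: Johansson, Tran, Vasquez, Okonkwo, Drummond, Nakamura, Moreau.

Johansson, Tran, Vasquez, Okonkwo, Drummond, Nakamura, Moreau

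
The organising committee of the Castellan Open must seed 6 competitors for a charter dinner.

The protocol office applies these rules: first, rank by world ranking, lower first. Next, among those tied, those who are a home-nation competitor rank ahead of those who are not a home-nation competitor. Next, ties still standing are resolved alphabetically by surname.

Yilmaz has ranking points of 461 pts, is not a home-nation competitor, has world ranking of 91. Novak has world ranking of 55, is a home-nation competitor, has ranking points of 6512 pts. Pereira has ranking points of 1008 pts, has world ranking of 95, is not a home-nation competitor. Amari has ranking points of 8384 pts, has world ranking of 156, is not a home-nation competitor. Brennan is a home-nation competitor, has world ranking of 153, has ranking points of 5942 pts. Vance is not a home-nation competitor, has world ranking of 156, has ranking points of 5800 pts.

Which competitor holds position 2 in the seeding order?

Yilmaz

By world ranking (lower first): Novak (55); then Yilmaz (91); then Pereira (95); then Brennan (153); then Amari and Vance (both 156).
Amari and Vance are each not a home-nation competitor, so the next rule applies.
Among Amari and Vance, alphabetically by surname: Amari before Vance.
Order: Novak, Yilmaz, Pereira, Brennan, Amari, Vance.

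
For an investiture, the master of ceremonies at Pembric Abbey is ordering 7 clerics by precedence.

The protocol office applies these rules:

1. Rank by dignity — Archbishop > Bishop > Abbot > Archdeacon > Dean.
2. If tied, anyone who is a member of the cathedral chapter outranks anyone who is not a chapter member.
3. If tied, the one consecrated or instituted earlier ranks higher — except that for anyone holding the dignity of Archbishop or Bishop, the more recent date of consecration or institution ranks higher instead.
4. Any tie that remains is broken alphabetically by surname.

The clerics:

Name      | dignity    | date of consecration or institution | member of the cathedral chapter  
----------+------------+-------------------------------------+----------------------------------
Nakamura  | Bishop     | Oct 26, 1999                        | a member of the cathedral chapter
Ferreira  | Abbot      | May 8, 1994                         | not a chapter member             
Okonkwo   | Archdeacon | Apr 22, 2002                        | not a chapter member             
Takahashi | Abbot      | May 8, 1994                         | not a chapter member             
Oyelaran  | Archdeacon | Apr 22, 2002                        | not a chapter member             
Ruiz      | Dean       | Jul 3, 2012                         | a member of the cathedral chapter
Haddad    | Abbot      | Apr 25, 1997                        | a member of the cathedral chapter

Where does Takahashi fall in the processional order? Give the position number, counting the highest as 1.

By dignity: Nakamura (Bishop); then Haddad, Ferreira and Takahashi (Abbot); then Okonkwo and Oyelaran (Archdeacon); then Ruiz (Dean).
Among Haddad, Ferreira and Takahashi, a member of the cathedral chapter before not a chapter member: Haddad (a member of the cathedral chapter) before Ferreira and Takahashi (not a chapter member).
Ferreira and Takahashi both have date of consecration or institution May 8, 1994, so the next rule applies.
Among Ferreira and Takahashi, alphabetically by surname: Ferreira before Takahashi.
Okonkwo and Oyelaran are each not a chapter member, so the next rule applies.
Okonkwo and Oyelaran both have date of consecration or institution Apr 22, 2002, so the next rule applies.
Among Okonkwo and Oyelaran, alphabetically by surname: Okonkwo before Oyelaran.
Order: Nakamura, Haddad, Ferreira, Takahashi, Okonkwo, Oyelaran, Ruiz. So position 4.

4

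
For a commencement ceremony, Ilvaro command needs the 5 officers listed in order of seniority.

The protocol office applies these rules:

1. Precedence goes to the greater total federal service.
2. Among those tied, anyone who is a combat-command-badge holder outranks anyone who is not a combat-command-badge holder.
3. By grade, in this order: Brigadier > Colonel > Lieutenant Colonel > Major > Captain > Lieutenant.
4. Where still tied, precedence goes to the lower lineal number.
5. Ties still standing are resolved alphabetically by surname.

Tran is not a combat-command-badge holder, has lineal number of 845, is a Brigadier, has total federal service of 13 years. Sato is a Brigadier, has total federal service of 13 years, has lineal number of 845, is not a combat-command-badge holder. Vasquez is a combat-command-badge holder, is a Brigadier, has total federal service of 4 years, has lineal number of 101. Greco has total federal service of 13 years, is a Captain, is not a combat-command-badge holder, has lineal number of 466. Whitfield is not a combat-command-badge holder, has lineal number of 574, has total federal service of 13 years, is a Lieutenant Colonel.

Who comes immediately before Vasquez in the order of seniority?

By total federal service (higher first): Sato, Tran, Whitfield and Greco (each 13 years); then Vasquez (4 years).
Sato, Tran, Whitfield and Greco are each not a combat-command-badge holder, so the next rule applies.
Among Sato, Tran, Whitfield and Greco, by grade: Sato and Tran (Brigadier) before Whitfield (Lieutenant Colonel) before Greco (Captain).
Sato and Tran both have lineal number 845, so the next rule applies.
Among Sato and Tran, alphabetically by surname: Sato before Tran.
Order: Sato, Tran, Whitfield, Greco, Vasquez.

Greco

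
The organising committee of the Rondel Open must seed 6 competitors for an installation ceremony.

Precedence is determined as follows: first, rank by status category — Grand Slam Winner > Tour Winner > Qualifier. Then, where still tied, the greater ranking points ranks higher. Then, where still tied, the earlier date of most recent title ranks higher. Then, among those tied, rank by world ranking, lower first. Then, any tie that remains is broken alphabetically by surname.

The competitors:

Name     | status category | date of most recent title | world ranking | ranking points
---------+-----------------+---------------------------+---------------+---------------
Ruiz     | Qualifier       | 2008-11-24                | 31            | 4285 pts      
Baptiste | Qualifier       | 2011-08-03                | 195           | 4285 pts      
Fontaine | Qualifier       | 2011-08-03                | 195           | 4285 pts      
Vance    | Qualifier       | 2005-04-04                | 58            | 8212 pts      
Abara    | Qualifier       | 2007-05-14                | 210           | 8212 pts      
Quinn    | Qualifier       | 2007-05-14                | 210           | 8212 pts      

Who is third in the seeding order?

Quinn

By status category: Vance, Abara, Quinn, Ruiz, Baptiste and Fontaine (Qualifier).
Among Vance, Abara, Quinn, Ruiz, Baptiste and Fontaine, by ranking points (higher first): Vance, Abara and Quinn (8212 pts) before Ruiz, Baptiste and Fontaine (4285 pts).
Among Vance, Abara and Quinn, by date of most recent title (earlier first): Vance (2005-04-04) before Abara and Quinn (2007-05-14).
Abara and Quinn both have world ranking 210, so the next rule applies.
Among Abara and Quinn, alphabetically by surname: Abara before Quinn.
Among Ruiz, Baptiste and Fontaine, by date of most recent title (earlier first): Ruiz (2008-11-24) before Baptiste and Fontaine (2011-08-03).
Baptiste and Fontaine both have world ranking 195, so the next rule applies.
Among Baptiste and Fontaine, alphabetically by surname: Baptiste before Fontaine.
Order: Vance, Abara, Quinn, Ruiz, Baptiste, Fontaine.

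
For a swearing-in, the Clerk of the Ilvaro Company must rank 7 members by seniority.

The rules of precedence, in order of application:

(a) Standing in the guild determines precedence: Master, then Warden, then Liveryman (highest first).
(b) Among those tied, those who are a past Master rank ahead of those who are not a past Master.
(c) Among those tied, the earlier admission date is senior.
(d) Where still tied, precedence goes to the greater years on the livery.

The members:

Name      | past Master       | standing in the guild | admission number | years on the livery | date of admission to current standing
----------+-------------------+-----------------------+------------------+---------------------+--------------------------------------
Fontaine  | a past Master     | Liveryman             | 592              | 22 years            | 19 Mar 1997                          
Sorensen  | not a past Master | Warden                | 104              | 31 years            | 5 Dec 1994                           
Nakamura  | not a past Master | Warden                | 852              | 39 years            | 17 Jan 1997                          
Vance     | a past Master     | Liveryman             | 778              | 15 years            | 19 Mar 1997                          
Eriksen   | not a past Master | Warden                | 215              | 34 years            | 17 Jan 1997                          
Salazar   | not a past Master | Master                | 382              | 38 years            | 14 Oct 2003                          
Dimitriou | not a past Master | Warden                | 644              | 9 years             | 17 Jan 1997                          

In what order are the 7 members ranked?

By standing in the guild: Salazar (Master); then Sorensen, Nakamura, Eriksen and Dimitriou (Warden); then Fontaine and Vance (Liveryman).
Sorensen, Nakamura, Eriksen and Dimitriou are each not a past Master, so the next rule applies.
Among Sorensen, Nakamura, Eriksen and Dimitriou, by date of admission to current standing (earlier first): Sorensen (5 Dec 1994) before Nakamura, Eriksen and Dimitriou (17 Jan 1997).
Among Nakamura, Eriksen and Dimitriou, by years on the livery (higher first): Nakamura (39 years) before Eriksen (34 years) before Dimitriou (9 years).
Fontaine and Vance are each a past Master, so the next rule applies.
Fontaine and Vance both have date of admission to current standing 19 Mar 1997, so the next rule applies.
Among Fontaine and Vance, by years on the livery (higher first): Fontaine (22 years) before Vance (15 years).
Full order: Salazar, Sorensen, Nakamura, Eriksen, Dimitriou, Fontaine, Vance.

Salazar, Sorensen, Nakamura, Eriksen, Dimitriou, Fontaine, Vance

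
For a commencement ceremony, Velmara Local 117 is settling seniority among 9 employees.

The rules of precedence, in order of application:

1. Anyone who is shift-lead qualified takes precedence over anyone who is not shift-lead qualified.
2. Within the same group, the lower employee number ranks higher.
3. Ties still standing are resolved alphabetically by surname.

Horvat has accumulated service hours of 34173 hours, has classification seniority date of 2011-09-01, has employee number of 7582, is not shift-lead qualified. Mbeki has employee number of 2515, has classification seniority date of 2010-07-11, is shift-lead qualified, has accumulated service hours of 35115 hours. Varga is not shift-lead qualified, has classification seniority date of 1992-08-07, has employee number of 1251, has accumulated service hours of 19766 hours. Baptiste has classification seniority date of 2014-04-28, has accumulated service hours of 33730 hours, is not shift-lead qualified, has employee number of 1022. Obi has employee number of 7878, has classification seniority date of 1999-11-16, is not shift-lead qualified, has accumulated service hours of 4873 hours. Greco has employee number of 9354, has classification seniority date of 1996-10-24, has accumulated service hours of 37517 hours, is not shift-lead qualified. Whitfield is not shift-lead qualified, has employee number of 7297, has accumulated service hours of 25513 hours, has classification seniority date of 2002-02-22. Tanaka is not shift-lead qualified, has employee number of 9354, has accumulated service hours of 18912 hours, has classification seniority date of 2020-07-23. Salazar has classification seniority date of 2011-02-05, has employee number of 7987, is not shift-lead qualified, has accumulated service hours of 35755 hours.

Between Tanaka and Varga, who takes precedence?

Varga

By the first rule: Mbeki (shift-lead qualified); then Baptiste, Varga, Whitfield, Horvat, Obi, Salazar, Greco and Tanaka (each not shift-lead qualified).
Among Baptiste, Varga, Whitfield, Horvat, Obi, Salazar, Greco and Tanaka, by employee number (lower first): Baptiste (1022) before Varga (1251) before Whitfield (7297) before Horvat (7582) before Obi (7878) before Salazar (7987) before Greco and Tanaka (9354).
Among Greco and Tanaka, alphabetically by surname: Greco before Tanaka.
So Varga takes precedence.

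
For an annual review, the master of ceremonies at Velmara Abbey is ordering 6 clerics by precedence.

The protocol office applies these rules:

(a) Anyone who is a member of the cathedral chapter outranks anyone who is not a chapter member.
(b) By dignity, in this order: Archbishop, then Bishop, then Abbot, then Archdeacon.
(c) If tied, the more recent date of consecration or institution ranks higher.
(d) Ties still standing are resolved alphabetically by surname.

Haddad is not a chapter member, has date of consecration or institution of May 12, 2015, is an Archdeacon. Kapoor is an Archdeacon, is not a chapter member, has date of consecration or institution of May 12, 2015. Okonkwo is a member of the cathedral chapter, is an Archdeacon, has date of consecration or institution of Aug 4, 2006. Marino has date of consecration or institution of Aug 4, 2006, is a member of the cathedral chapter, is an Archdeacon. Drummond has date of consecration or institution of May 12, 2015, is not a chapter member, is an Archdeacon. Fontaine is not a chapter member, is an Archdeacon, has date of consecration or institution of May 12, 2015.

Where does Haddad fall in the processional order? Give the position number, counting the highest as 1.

By the first rule: Marino and Okonkwo (both a member of the cathedral chapter); then Drummond, Fontaine, Haddad and Kapoor (each not a chapter member).
Marino and Okonkwo are each Archdeacon, so the next rule applies.
Marino and Okonkwo both have date of consecration or institution Aug 4, 2006, so the next rule applies.
Among Marino and Okonkwo, alphabetically by surname: Marino before Okonkwo.
Drummond, Fontaine, Haddad and Kapoor are each Archdeacon, so the next rule applies.
Drummond, Fontaine, Haddad and Kapoor all have date of consecration or institution May 12, 2015, so the next rule applies.
Among Drummond, Fontaine, Haddad and Kapoor, alphabetically by surname: Drummond before Fontaine before Haddad before Kapoor.
Order: Marino, Okonkwo, Drummond, Fontaine, Haddad, Kapoor. So position 5.

5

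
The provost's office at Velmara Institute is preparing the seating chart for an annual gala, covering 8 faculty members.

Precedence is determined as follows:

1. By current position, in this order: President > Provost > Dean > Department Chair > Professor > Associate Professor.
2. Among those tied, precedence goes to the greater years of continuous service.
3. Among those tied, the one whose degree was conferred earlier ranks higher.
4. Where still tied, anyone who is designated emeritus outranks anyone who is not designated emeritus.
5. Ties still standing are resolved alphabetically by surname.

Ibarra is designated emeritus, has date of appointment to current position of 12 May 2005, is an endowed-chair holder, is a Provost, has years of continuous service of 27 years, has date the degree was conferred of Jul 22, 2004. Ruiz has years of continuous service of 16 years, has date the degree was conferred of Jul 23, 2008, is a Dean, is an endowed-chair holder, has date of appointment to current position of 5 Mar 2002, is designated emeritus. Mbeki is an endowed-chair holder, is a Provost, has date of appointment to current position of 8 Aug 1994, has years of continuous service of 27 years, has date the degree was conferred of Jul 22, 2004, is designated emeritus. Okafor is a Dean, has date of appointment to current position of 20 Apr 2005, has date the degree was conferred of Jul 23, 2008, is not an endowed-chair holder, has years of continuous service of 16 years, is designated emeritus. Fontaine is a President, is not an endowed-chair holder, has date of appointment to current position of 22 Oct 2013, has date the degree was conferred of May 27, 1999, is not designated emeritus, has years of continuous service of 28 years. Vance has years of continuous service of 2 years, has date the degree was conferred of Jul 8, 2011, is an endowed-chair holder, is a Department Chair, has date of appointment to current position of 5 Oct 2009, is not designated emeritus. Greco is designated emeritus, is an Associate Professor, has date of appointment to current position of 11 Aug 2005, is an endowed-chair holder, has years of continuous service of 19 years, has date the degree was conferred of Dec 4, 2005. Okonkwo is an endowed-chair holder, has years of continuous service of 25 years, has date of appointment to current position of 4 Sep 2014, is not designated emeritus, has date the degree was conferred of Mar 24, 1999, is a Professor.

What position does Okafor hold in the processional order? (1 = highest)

By current position: Fontaine (President); then Ibarra and Mbeki (Provost); then Okafor and Ruiz (Dean); then Vance (Department Chair); then Okonkwo (Professor); then Greco (Associate Professor).
Ibarra and Mbeki both have years of continuous service 27 years, so the next rule applies.
Ibarra and Mbeki both have date the degree was conferred Jul 22, 2004, so the next rule applies.
Ibarra and Mbeki are each designated emeritus, so the next rule applies.
Among Ibarra and Mbeki, alphabetically by surname: Ibarra before Mbeki.
Okafor and Ruiz both have years of continuous service 16 years, so the next rule applies.
Okafor and Ruiz both have date the degree was conferred Jul 23, 2008, so the next rule applies.
Okafor and Ruiz are each designated emeritus, so the next rule applies.
Among Okafor and Ruiz, alphabetically by surname: Okafor before Ruiz.
Order: Fontaine, Ibarra, Mbeki, Okafor, Ruiz, Vance, Okonkwo, Greco. So position 4.

4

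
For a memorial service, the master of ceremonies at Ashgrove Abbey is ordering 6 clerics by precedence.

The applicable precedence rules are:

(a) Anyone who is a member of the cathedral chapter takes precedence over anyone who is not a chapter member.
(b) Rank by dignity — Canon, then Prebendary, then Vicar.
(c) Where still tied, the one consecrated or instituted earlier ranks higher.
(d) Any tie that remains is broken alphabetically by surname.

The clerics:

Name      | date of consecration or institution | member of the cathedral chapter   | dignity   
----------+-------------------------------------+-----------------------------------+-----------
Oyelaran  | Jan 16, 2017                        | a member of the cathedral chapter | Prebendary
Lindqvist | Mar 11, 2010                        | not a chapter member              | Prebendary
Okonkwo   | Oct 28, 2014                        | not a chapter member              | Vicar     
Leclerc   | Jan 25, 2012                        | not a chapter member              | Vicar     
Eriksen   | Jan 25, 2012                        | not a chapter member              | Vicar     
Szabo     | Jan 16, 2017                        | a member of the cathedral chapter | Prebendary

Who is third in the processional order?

Lindqvist

By the first rule: Oyelaran and Szabo (both a member of the cathedral chapter); then Lindqvist, Eriksen, Leclerc and Okonkwo (each not a chapter member).
Oyelaran and Szabo are each Prebendary, so the next rule applies.
Oyelaran and Szabo both have date of consecration or institution Jan 16, 2017, so the next rule applies.
Among Oyelaran and Szabo, alphabetically by surname: Oyelaran before Szabo.
Among Lindqvist, Eriksen, Leclerc and Okonkwo, by dignity: Lindqvist (Prebendary) before Eriksen, Leclerc and Okonkwo (Vicar).
Among Eriksen, Leclerc and Okonkwo, by date of consecration or institution (earlier first): Eriksen and Leclerc (Jan 25, 2012) before Okonkwo (Oct 28, 2014).
Among Eriksen and Leclerc, alphabetically by surname: Eriksen before Leclerc.
Order: Oyelaran, Szabo, Lindqvist, Eriksen, Leclerc, Okonkwo.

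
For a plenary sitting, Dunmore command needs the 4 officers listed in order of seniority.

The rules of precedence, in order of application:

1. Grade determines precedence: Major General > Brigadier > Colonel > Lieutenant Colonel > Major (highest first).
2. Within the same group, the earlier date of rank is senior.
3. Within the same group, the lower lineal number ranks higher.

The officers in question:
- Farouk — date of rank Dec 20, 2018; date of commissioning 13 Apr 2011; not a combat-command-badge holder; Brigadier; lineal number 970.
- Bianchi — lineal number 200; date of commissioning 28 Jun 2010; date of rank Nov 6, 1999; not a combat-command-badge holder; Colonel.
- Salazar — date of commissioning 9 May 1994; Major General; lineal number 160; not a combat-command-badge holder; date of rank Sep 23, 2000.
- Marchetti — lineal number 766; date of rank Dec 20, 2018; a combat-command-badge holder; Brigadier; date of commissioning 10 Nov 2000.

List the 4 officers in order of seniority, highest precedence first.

By grade: Salazar (Major General); then Marchetti and Farouk (Brigadier); then Bianchi (Colonel).
Marchetti and Farouk both have date of rank Dec 20, 2018, so the next rule applies.
Among Marchetti and Farouk, by lineal number (lower first): Marchetti (766) before Farouk (970).
Full order: Salazar, Marchetti, Farouk, Bianchi.

Salazar, Marchetti, Farouk, Bianchi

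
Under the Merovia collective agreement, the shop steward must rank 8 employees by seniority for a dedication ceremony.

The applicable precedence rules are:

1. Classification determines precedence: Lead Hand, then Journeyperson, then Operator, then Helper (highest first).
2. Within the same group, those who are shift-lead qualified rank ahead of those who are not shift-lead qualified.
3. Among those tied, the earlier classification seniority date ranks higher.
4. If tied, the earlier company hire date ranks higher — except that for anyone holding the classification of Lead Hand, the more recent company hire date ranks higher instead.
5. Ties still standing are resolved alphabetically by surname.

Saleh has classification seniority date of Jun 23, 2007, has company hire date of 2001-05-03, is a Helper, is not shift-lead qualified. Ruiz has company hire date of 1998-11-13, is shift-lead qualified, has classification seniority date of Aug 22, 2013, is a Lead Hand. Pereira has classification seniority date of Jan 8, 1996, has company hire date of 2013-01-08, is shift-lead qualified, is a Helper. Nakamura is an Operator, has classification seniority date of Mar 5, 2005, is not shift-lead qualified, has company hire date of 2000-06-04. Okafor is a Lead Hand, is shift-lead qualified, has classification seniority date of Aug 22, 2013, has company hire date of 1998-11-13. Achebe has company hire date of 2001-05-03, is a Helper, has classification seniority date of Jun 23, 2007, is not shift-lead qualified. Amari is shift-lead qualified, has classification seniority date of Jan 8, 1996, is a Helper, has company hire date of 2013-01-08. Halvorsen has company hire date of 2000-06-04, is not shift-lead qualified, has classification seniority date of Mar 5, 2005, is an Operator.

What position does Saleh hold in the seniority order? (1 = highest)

By classification: Okafor and Ruiz (Lead Hand); then Halvorsen and Nakamura (Operator); then Amari, Pereira, Achebe and Saleh (Helper).
Okafor and Ruiz are each shift-lead qualified, so the next rule applies.
Okafor and Ruiz both have classification seniority date Aug 22, 2013, so the next rule applies.
Okafor and Ruiz both have company hire date 1998-11-13, so the next rule applies.
Among Okafor and Ruiz, alphabetically by surname: Okafor before Ruiz.
Halvorsen and Nakamura are each not shift-lead qualified, so the next rule applies.
Halvorsen and Nakamura both have classification seniority date Mar 5, 2005, so the next rule applies.
Halvorsen and Nakamura both have company hire date 2000-06-04, so the next rule applies.
Among Halvorsen and Nakamura, alphabetically by surname: Halvorsen before Nakamura.
Among Amari, Pereira, Achebe and Saleh, shift-lead qualified before not shift-lead qualified: Amari and Pereira (shift-lead qualified) before Achebe and Saleh (not shift-lead qualified).
Amari and Pereira both have classification seniority date Jan 8, 1996, so the next rule applies.
Amari and Pereira both have company hire date 2013-01-08, so the next rule applies.
Among Amari and Pereira, alphabetically by surname: Amari before Pereira.
Achebe and Saleh both have classification seniority date Jun 23, 2007, so the next rule applies.
Achebe and Saleh both have company hire date 2001-05-03, so the next rule applies.
Among Achebe and Saleh, alphabetically by surname: Achebe before Saleh.
Order: Okafor, Ruiz, Halvorsen, Nakamura, Amari, Pereira, Achebe, Saleh. So position 8.

8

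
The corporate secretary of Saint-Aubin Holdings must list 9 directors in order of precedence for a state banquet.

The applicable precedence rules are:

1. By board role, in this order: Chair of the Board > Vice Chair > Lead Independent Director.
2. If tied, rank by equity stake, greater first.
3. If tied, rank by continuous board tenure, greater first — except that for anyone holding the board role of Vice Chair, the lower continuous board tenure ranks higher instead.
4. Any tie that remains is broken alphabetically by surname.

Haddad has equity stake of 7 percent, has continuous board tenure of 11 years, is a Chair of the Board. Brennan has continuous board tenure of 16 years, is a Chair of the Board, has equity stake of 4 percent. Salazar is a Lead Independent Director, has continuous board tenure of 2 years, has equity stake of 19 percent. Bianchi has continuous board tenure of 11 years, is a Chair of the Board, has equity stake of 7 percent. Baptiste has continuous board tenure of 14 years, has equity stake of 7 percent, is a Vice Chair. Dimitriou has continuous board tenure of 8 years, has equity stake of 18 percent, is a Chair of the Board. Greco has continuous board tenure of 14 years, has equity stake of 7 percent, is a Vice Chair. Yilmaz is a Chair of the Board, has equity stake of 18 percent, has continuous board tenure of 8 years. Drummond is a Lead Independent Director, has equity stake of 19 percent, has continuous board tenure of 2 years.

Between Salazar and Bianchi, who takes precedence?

By board role: Dimitriou, Yilmaz, Bianchi, Haddad and Brennan (Chair of the Board); then Baptiste and Greco (Vice Chair); then Drummond and Salazar (Lead Independent Director).
Among Dimitriou, Yilmaz, Bianchi, Haddad and Brennan, by equity stake (higher first): Dimitriou and Yilmaz (18 percent) before Bianchi and Haddad (7 percent) before Brennan (4 percent).
Dimitriou and Yilmaz both have continuous board tenure 8 years, so the next rule applies.
Among Dimitriou and Yilmaz, alphabetically by surname: Dimitriou before Yilmaz.
Bianchi and Haddad both have continuous board tenure 11 years, so the next rule applies.
Among Bianchi and Haddad, alphabetically by surname: Bianchi before Haddad.
Baptiste and Greco both have equity stake 7 percent, so the next rule applies.
Baptiste and Greco both have continuous board tenure 14 years, so the next rule applies.
Among Baptiste and Greco, alphabetically by surname: Baptiste before Greco.
Drummond and Salazar both have equity stake 19 percent, so the next rule applies.
Drummond and Salazar both have continuous board tenure 2 years, so the next rule applies.
Among Drummond and Salazar, alphabetically by surname: Drummond before Salazar.
So Bianchi takes precedence.

Bianchi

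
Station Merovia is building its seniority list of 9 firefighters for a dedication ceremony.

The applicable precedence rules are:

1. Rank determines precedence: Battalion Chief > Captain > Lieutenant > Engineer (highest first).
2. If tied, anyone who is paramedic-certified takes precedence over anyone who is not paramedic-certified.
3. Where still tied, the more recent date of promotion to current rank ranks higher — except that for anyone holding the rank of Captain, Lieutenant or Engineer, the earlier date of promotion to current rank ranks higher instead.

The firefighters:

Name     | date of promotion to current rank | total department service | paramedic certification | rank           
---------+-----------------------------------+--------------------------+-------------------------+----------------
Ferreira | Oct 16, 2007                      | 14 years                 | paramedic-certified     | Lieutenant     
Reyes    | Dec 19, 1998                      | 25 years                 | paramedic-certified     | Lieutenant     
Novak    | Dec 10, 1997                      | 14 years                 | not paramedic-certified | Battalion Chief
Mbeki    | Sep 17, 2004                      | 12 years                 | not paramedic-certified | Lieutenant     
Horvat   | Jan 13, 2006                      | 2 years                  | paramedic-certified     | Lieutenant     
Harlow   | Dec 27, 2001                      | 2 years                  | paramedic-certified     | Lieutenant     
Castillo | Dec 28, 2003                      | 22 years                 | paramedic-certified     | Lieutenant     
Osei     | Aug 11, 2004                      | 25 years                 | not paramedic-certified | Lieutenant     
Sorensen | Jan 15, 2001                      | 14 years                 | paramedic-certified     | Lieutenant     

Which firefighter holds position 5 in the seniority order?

By rank: Novak (Battalion Chief); then Reyes, Sorensen, Harlow, Castillo, Horvat, Ferreira, Osei and Mbeki (Lieutenant).
Among Reyes, Sorensen, Harlow, Castillo, Horvat, Ferreira, Osei and Mbeki, paramedic-certified before not paramedic-certified: Reyes, Sorensen, Harlow, Castillo, Horvat and Ferreira (paramedic-certified) before Osei and Mbeki (not paramedic-certified).
Among Reyes, Sorensen, Harlow, Castillo, Horvat and Ferreira, by date of promotion to current rank (earlier first) (reversed rule for this group): Reyes (Dec 19, 1998) before Sorensen (Jan 15, 2001) before Harlow (Dec 27, 2001) before Castillo (Dec 28, 2003) before Horvat (Jan 13, 2006) before Ferreira (Oct 16, 2007).
Among Osei and Mbeki, by date of promotion to current rank (earlier first) (reversed rule for this group): Osei (Aug 11, 2004) before Mbeki (Sep 17, 2004).
Order: Novak, Reyes, Sorensen, Harlow, Castillo, Horvat, Ferreira, Osei, Mbeki.

Castillo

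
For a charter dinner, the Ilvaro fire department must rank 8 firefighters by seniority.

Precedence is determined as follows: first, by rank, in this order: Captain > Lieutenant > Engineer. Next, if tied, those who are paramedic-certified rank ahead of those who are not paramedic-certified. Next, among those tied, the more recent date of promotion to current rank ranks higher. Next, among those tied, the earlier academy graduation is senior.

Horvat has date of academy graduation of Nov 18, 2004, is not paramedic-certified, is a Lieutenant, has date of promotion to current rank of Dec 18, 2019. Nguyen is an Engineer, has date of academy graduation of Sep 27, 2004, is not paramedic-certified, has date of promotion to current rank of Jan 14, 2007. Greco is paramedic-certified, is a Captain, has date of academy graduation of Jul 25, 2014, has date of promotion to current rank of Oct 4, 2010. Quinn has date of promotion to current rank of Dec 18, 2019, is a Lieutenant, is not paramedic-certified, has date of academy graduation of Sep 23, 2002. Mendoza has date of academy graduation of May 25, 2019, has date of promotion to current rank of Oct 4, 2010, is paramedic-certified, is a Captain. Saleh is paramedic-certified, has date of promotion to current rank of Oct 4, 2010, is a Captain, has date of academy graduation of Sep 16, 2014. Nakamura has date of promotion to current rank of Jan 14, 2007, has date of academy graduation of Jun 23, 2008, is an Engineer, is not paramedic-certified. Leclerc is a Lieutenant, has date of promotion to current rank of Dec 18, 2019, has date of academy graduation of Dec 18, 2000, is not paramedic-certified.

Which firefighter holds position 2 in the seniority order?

Saleh

By rank: Greco, Saleh and Mendoza (Captain); then Leclerc, Quinn and Horvat (Lieutenant); then Nguyen and Nakamura (Engineer).
Greco, Saleh and Mendoza are each paramedic-certified, so the next rule applies.
Greco, Saleh and Mendoza all have date of promotion to current rank Oct 4, 2010, so the next rule applies.
Among Greco, Saleh and Mendoza, by date of academy graduation (earlier first): Greco (Jul 25, 2014) before Saleh (Sep 16, 2014) before Mendoza (May 25, 2019).
Leclerc, Quinn and Horvat are each not paramedic-certified, so the next rule applies.
Leclerc, Quinn and Horvat all have date of promotion to current rank Dec 18, 2019, so the next rule applies.
Among Leclerc, Quinn and Horvat, by date of academy graduation (earlier first): Leclerc (Dec 18, 2000) before Quinn (Sep 23, 2002) before Horvat (Nov 18, 2004).
Nguyen and Nakamura are each not paramedic-certified, so the next rule applies.
Nguyen and Nakamura both have date of promotion to current rank Jan 14, 2007, so the next rule applies.
Among Nguyen and Nakamura, by date of academy graduation (earlier first): Nguyen (Sep 27, 2004) before Nakamura (Jun 23, 2008).
Order: Greco, Saleh, Mendoza, Leclerc, Quinn, Horvat, Nguyen, Nakamura.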